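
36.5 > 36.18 True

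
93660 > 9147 True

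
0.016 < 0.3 True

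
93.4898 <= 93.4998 True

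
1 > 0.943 True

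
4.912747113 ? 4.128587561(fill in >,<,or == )>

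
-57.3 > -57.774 True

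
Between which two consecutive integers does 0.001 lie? 0 and 1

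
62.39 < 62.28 False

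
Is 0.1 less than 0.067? No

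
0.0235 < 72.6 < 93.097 True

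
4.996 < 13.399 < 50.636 True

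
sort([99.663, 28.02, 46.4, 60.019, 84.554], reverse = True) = [99.663, 84.554, 60.019, 46.4, 28.02]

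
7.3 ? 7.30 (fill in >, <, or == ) ==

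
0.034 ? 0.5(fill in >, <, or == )<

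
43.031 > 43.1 False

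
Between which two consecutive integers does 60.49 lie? 60 and 61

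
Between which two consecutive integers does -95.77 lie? -96 and -95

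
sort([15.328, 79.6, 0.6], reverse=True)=[79.6, 15.328, 0.6]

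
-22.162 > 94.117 False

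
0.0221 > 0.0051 True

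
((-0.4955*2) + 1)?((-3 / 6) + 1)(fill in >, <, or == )<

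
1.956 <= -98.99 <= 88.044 False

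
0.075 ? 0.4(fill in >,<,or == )<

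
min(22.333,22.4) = 22.333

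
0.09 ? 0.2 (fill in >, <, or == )<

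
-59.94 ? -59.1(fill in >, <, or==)<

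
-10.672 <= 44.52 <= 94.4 True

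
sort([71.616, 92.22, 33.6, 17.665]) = [17.665, 33.6, 71.616, 92.22]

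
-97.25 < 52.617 True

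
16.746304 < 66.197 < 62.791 False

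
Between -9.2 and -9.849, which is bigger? -9.2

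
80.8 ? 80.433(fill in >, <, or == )>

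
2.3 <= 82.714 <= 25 False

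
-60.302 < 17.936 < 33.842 True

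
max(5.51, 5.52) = 5.52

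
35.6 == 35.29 False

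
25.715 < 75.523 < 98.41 True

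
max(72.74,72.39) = 72.74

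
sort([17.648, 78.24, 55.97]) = [17.648, 55.97, 78.24]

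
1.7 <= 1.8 True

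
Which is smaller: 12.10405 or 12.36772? 12.10405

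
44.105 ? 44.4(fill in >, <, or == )<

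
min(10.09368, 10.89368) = 10.09368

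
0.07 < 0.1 True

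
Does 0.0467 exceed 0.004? Yes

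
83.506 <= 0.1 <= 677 False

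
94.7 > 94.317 True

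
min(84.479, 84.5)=84.479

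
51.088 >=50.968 True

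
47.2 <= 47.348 True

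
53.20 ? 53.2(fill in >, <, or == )==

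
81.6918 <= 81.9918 True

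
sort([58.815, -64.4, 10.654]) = [-64.4, 10.654, 58.815]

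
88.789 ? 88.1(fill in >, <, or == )>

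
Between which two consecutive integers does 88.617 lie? 88 and 89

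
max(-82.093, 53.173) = 53.173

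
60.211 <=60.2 False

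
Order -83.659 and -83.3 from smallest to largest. -83.659, -83.3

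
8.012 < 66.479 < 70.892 True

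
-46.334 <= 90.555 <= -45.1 False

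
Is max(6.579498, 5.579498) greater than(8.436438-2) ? Yes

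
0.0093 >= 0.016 False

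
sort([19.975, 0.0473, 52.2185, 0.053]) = [0.0473, 0.053, 19.975, 52.2185]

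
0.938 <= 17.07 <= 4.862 False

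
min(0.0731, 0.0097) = 0.0097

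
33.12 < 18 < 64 False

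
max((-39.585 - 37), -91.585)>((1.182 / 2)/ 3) False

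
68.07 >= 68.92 False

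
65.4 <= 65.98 True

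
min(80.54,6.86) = 6.86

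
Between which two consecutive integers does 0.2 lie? 0 and 1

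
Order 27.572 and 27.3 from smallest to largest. 27.3, 27.572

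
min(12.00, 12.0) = 12.00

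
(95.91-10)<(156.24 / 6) False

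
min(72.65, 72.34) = 72.34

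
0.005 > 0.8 False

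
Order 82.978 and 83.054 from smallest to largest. 82.978, 83.054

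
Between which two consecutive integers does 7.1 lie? 7 and 8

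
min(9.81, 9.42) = 9.42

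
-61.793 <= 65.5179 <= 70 True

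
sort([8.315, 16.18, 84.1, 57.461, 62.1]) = [8.315, 16.18, 57.461, 62.1, 84.1]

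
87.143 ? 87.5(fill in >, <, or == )<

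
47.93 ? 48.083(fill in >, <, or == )<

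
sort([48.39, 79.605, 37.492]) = [37.492, 48.39, 79.605]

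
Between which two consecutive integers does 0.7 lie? 0 and 1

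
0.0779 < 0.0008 False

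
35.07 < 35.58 True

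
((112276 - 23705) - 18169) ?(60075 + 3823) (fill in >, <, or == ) >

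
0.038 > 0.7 False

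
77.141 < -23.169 False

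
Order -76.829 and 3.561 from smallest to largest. -76.829, 3.561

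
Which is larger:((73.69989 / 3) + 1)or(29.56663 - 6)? ((73.69989 / 3) + 1)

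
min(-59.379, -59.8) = -59.8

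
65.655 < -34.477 False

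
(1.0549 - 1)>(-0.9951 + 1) True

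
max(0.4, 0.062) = 0.4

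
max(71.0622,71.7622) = 71.7622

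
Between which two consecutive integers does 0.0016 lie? 0 and 1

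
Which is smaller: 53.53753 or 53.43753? 53.43753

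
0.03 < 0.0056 False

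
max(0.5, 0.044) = 0.5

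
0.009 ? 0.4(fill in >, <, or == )<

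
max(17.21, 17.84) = 17.84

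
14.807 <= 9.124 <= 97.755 False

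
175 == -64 False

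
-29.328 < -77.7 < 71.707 False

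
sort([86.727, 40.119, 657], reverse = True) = [657, 86.727, 40.119]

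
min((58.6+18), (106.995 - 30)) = 76.6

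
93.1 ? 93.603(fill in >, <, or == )<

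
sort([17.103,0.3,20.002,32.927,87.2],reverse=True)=[87.2,32.927,20.002,17.103,0.3]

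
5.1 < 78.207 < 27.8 False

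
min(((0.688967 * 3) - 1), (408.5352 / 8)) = 1.066901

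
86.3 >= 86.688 False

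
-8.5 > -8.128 False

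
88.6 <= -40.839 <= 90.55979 False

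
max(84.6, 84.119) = 84.6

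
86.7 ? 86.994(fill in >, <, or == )<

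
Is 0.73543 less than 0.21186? No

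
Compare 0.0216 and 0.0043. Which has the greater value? 0.0216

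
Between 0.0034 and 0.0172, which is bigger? 0.0172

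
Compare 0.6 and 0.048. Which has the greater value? 0.6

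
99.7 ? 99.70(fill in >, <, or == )==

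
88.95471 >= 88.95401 True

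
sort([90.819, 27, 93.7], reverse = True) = [93.7, 90.819, 27]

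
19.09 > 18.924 True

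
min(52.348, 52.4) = 52.348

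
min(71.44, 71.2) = 71.2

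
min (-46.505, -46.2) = -46.505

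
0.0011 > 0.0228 False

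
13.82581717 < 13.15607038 False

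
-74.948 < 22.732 True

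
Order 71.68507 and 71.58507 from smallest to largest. 71.58507, 71.68507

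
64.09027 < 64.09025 False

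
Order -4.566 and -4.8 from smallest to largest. -4.8, -4.566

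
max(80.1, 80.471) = 80.471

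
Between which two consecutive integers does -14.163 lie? -15 and -14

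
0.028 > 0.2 False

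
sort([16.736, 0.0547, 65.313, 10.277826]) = [0.0547, 10.277826, 16.736, 65.313]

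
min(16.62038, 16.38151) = 16.38151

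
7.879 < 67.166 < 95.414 True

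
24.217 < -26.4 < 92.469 False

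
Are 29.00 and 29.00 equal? Yes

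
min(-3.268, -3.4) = -3.4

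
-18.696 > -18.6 False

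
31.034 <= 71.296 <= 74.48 True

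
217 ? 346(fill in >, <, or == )<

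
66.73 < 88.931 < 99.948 True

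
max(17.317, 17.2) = 17.317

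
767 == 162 False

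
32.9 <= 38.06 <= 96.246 True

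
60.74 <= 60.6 False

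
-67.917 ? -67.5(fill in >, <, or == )<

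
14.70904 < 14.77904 True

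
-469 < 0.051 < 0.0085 False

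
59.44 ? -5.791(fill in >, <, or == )>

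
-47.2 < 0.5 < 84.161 True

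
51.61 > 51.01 True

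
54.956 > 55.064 False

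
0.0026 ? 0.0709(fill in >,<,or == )<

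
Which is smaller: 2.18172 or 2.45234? 2.18172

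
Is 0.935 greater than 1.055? No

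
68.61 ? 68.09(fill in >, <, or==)>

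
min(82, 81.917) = 81.917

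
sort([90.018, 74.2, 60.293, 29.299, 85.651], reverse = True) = [90.018, 85.651, 74.2, 60.293, 29.299]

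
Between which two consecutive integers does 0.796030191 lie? 0 and 1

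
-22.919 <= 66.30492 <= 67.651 True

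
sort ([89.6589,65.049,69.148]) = [65.049,69.148,89.6589]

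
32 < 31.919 False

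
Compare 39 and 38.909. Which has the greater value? 39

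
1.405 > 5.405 False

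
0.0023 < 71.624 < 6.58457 False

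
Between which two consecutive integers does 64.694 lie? 64 and 65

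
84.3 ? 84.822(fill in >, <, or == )<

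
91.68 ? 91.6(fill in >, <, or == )>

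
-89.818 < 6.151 True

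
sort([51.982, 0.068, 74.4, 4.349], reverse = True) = [74.4, 51.982, 4.349, 0.068]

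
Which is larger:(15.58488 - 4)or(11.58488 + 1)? (11.58488 + 1)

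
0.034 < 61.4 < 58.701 False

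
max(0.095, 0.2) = 0.2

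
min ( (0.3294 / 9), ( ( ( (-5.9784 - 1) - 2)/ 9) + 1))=0.0024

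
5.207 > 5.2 True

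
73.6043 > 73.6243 False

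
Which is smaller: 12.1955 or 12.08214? 12.08214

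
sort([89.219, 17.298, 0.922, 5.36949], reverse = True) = [89.219, 17.298, 5.36949, 0.922]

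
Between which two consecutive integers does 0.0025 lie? 0 and 1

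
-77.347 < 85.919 True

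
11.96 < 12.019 True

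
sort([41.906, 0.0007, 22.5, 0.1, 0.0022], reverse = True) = [41.906, 22.5, 0.1, 0.0022, 0.0007]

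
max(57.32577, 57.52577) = 57.52577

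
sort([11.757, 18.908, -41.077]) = [-41.077, 11.757, 18.908]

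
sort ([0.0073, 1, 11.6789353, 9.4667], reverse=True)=[11.6789353, 9.4667, 1, 0.0073]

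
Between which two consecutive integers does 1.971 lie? 1 and 2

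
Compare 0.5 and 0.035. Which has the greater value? 0.5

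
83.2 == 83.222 False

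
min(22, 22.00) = 22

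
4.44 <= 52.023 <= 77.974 True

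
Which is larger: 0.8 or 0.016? 0.8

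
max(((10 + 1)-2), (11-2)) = 9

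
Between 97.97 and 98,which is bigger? 98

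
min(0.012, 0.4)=0.012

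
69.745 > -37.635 True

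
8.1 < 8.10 False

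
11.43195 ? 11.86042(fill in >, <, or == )<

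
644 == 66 False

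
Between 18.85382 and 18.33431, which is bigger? 18.85382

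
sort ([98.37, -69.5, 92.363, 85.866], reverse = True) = [98.37, 92.363, 85.866, -69.5]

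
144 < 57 False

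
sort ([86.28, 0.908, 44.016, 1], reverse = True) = [86.28, 44.016, 1, 0.908]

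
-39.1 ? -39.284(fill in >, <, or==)>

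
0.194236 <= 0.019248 False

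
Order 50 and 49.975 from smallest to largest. 49.975, 50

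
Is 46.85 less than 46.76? No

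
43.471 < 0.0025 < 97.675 False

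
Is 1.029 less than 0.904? No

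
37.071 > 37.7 False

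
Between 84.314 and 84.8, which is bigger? 84.8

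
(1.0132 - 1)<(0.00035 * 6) False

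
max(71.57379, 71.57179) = 71.57379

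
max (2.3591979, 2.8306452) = 2.8306452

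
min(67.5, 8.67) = 8.67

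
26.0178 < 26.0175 False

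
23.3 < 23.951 True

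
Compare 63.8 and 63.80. They are equal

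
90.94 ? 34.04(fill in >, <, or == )>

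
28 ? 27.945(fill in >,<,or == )>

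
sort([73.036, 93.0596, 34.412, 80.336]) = [34.412, 73.036, 80.336, 93.0596]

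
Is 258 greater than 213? Yes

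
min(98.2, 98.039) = 98.039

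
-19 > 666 False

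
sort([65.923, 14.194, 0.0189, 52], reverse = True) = [65.923, 52, 14.194, 0.0189]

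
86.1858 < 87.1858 True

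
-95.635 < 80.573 True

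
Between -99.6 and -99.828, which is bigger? -99.6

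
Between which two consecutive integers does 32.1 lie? 32 and 33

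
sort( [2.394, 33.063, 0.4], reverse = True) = [33.063, 2.394, 0.4]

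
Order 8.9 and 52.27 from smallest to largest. 8.9, 52.27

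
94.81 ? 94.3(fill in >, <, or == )>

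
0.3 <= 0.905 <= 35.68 True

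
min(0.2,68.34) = 0.2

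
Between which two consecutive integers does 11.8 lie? 11 and 12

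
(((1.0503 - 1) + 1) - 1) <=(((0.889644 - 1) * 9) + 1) False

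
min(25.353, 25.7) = 25.353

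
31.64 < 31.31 False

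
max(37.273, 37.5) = 37.5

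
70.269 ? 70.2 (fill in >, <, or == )>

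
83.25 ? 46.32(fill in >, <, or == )>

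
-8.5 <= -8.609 False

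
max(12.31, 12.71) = 12.71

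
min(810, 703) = 703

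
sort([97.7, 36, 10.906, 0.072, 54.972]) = [0.072, 10.906, 36, 54.972, 97.7]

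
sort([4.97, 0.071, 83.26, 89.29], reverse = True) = [89.29, 83.26, 4.97, 0.071]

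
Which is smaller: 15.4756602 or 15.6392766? 15.4756602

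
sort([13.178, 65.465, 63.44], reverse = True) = [65.465, 63.44, 13.178]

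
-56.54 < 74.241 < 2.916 False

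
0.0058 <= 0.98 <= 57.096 True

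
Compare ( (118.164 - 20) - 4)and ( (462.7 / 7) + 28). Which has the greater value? ( (118.164 - 20) - 4)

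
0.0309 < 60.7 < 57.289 False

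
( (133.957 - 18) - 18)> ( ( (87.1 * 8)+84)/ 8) True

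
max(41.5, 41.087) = 41.5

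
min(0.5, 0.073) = 0.073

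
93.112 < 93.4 True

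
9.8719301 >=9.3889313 True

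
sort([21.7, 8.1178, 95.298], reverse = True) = [95.298, 21.7, 8.1178]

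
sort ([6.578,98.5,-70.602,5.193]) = [-70.602,5.193,6.578,98.5]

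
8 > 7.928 True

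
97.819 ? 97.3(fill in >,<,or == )>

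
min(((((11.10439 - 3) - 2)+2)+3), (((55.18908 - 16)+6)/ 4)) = 11.10439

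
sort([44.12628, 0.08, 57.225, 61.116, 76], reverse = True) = [76, 61.116, 57.225, 44.12628, 0.08]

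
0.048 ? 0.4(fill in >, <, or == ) <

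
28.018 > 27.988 True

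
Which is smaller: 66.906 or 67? 66.906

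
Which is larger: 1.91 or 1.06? 1.91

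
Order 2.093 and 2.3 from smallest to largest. 2.093, 2.3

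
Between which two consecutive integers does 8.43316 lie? 8 and 9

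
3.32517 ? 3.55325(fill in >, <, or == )<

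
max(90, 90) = 90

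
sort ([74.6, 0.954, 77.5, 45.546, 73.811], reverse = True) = [77.5, 74.6, 73.811, 45.546, 0.954]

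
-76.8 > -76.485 False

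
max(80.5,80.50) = 80.50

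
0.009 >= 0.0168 False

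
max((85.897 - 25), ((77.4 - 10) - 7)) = 60.897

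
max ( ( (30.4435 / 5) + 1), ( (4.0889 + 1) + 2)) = 7.0889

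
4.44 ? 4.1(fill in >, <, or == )>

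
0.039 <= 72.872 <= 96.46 True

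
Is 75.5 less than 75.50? No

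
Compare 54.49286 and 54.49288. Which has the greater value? 54.49288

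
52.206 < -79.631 False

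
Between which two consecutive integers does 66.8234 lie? 66 and 67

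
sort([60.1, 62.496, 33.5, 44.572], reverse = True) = [62.496, 60.1, 44.572, 33.5]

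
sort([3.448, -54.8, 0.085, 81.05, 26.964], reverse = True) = [81.05, 26.964, 3.448, 0.085, -54.8]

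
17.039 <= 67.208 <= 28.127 False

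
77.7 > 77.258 True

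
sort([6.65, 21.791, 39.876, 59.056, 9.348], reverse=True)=[59.056, 39.876, 21.791, 9.348, 6.65]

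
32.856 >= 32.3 True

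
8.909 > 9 False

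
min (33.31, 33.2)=33.2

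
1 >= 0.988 True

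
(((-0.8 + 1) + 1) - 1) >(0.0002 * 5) True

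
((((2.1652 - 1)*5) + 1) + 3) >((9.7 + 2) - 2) True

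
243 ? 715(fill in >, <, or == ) <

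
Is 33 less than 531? Yes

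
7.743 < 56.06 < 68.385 True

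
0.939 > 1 False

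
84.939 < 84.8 False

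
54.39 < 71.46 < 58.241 False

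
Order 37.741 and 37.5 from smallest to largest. 37.5, 37.741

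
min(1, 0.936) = 0.936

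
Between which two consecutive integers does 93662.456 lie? 93662 and 93663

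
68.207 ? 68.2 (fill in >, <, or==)>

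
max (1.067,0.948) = 1.067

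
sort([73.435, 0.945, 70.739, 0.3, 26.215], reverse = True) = [73.435, 70.739, 26.215, 0.945, 0.3]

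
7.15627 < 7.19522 True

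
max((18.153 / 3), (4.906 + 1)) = 6.051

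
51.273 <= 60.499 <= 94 True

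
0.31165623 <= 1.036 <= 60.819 True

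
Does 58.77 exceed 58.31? Yes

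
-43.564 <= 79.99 True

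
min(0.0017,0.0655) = 0.0017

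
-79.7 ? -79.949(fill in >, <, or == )>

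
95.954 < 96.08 True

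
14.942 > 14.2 True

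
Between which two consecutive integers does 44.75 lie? 44 and 45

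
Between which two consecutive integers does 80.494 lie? 80 and 81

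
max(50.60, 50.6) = 50.6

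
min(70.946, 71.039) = 70.946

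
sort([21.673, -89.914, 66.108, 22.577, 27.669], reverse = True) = [66.108, 27.669, 22.577, 21.673, -89.914]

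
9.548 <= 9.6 True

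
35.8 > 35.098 True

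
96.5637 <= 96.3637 False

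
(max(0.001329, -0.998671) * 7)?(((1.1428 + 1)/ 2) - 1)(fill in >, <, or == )<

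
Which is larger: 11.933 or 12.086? 12.086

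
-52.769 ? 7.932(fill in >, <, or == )<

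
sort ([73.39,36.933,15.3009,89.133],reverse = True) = [89.133,73.39,36.933,15.3009]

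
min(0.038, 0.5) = 0.038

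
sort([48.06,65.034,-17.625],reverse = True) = [65.034,48.06,-17.625]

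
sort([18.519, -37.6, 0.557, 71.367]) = [-37.6, 0.557, 18.519, 71.367]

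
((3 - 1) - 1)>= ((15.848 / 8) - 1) True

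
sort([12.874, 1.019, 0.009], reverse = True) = [12.874, 1.019, 0.009]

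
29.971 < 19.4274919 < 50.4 False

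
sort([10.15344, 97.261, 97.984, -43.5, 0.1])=[-43.5, 0.1, 10.15344, 97.261, 97.984]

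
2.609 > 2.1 True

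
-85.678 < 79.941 True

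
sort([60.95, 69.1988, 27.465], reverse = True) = [69.1988, 60.95, 27.465]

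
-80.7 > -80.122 False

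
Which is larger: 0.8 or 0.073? 0.8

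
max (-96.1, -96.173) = -96.1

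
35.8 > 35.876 False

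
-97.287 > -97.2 False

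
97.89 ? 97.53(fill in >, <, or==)>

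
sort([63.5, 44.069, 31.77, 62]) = [31.77, 44.069, 62, 63.5]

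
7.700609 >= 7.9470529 False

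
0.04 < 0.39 True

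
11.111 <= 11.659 True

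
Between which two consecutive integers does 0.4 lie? 0 and 1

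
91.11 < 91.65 True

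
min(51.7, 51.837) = 51.7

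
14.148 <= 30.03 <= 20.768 False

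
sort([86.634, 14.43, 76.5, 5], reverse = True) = [86.634, 76.5, 14.43, 5]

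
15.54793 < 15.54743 False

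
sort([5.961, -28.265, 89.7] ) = [-28.265, 5.961, 89.7]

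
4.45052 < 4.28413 False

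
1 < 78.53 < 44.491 False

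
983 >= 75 True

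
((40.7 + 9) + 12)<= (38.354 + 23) False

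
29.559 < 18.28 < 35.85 False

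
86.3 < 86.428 True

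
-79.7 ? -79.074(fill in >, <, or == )<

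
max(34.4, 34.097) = 34.4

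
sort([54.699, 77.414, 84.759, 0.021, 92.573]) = [0.021, 54.699, 77.414, 84.759, 92.573]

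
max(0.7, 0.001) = 0.7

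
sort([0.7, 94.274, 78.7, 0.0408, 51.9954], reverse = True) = [94.274, 78.7, 51.9954, 0.7, 0.0408]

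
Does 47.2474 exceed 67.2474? No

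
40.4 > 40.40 False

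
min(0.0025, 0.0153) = 0.0025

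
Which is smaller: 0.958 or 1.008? 0.958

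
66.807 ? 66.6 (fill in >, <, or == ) >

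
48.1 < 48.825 True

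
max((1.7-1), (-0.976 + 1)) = 0.7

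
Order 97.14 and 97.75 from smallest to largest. 97.14, 97.75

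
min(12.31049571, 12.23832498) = 12.23832498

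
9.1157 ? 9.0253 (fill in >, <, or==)>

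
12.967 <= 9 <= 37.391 False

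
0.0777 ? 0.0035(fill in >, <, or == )>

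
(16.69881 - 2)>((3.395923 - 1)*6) True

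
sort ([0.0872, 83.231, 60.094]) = [0.0872, 60.094, 83.231]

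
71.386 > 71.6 False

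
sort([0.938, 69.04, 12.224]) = [0.938, 12.224, 69.04]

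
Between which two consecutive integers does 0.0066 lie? 0 and 1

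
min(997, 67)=67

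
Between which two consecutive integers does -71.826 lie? -72 and -71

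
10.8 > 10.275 True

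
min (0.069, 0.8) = 0.069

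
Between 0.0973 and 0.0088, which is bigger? 0.0973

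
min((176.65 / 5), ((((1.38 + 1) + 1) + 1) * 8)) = 35.04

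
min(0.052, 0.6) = 0.052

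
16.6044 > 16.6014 True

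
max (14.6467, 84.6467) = 84.6467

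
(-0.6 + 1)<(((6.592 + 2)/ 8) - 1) False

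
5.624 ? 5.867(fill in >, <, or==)<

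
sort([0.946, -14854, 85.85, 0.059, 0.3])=[-14854, 0.059, 0.3, 0.946, 85.85]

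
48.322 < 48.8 True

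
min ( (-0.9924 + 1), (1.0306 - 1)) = 0.0076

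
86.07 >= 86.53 False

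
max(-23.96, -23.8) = -23.8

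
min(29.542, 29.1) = 29.1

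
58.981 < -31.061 False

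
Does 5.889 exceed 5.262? Yes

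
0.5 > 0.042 True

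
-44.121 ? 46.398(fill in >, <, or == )<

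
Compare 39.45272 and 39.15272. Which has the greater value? 39.45272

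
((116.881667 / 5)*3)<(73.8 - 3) True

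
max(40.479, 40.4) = 40.479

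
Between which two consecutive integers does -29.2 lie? -30 and -29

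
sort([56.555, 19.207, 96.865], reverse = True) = [96.865, 56.555, 19.207]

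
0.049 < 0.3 True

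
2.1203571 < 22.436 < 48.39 True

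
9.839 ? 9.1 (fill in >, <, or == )>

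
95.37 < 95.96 True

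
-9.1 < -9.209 False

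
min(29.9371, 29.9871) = 29.9371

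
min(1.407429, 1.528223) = 1.407429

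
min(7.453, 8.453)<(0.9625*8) True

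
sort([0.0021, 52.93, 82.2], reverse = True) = [82.2, 52.93, 0.0021]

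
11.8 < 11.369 False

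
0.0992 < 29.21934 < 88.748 True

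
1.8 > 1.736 True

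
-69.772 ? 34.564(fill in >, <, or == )<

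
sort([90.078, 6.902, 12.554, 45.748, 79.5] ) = [6.902, 12.554, 45.748, 79.5, 90.078]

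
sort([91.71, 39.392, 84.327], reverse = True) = [91.71, 84.327, 39.392]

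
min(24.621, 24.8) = 24.621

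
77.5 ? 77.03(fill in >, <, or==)>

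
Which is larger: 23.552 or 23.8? 23.8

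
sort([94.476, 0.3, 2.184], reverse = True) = [94.476, 2.184, 0.3]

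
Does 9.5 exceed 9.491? Yes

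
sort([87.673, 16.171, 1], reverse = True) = [87.673, 16.171, 1]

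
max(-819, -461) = -461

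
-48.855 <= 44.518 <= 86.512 True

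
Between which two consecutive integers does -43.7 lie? -44 and -43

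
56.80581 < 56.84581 True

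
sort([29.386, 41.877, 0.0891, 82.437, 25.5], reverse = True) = [82.437, 41.877, 29.386, 25.5, 0.0891]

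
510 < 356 False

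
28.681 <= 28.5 False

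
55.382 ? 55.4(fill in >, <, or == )<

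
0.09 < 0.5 True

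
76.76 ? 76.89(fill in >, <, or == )<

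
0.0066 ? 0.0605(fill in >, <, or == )<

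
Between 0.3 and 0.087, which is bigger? 0.3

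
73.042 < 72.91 False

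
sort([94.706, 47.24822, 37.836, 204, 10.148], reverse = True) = [204, 94.706, 47.24822, 37.836, 10.148]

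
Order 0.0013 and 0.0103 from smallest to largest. 0.0013, 0.0103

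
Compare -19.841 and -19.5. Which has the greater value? -19.5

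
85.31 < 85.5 True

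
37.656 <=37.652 False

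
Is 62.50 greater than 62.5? No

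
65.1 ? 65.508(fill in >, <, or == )<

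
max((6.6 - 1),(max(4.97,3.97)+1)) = 5.97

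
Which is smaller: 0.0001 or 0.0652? 0.0001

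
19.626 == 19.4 False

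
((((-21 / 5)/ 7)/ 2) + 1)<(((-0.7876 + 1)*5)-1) False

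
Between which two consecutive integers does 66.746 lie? 66 and 67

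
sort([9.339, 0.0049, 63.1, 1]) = [0.0049, 1, 9.339, 63.1]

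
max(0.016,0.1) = 0.1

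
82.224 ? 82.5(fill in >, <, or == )<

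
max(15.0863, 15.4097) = 15.4097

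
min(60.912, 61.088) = 60.912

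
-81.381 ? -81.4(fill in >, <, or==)>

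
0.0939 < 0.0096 False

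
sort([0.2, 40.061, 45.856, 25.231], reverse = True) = [45.856, 40.061, 25.231, 0.2]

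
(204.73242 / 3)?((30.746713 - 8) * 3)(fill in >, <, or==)>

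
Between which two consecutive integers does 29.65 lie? 29 and 30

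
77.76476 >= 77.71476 True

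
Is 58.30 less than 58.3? No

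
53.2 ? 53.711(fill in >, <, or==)<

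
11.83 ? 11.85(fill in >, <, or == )<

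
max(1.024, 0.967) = 1.024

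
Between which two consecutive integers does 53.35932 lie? 53 and 54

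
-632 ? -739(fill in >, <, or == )>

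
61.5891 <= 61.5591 False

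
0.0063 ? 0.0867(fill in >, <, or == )<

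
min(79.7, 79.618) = 79.618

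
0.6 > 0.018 True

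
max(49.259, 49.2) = 49.259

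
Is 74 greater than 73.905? Yes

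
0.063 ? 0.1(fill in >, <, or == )<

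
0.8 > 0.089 True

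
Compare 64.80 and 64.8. They are equal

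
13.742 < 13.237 False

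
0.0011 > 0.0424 False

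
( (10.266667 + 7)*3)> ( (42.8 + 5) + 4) True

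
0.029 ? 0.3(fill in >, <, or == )<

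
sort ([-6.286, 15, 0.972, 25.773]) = [-6.286, 0.972, 15, 25.773]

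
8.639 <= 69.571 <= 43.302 False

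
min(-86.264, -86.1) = -86.264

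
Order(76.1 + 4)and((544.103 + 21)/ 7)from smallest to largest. (76.1 + 4), ((544.103 + 21)/ 7)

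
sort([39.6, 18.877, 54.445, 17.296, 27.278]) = [17.296, 18.877, 27.278, 39.6, 54.445]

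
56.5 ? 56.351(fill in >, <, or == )>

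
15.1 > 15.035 True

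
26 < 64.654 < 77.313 True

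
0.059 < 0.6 True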